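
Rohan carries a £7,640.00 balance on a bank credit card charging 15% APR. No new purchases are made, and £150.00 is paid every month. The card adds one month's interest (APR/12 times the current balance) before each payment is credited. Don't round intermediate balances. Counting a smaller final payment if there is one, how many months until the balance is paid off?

Monthly rate r = 15%/12 = 1.25% = 0.0125.
Recurrence: B ← B·(1+r) − £150.00.
Month 1: interest £95.50; balance after payment £7,585.50.
Month 2: interest £94.82; balance after payment £7,530.32.
Closed form: n = −ln(1 − rB₀/P)/ln(1+r) = −ln(0.36333)/ln(1.0125) ≈ 81.500, so the balance reaches zero during payment 82.

82 payments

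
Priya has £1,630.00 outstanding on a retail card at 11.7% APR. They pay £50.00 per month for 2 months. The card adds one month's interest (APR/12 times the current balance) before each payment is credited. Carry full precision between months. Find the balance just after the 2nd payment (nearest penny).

£1,561.45

Monthly rate r = 11.7%/12 = 0.975% = 0.00975.
Each month: B ← B·(1+r) − £50.00.
Month 1: interest £15.89; balance after payment £1,595.89.
Month 2: interest £15.56; balance after payment £1,561.45.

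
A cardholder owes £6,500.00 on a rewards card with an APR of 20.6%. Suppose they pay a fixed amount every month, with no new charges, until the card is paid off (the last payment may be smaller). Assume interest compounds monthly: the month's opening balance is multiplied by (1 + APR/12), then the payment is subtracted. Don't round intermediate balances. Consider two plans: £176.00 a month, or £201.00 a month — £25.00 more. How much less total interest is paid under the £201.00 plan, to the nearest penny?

Monthly rate r = 20.6%/12 = 1.71667% = 0.0171667.
At £176.00/mo: n = ⌈−ln(1 − rB₀/P)/ln(1+r)⌉ = 60 payments (last £9.11); total interest = total paid − £6,500.00 = £3,893.11.
At £201.00/mo: 48 payments (last £118.64); total interest £3,065.64.
Interest saved = £3,893.11 − £3,065.64 = £827.47.

£827.47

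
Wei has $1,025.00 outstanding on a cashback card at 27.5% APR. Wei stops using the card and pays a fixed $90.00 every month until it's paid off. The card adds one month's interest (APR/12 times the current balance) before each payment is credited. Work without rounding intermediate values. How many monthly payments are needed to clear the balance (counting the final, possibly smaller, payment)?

14 payments

Monthly rate r = 27.5%/12 = 2.29167% = 0.0229167.
Recurrence: B ← B·(1+r) − $90.00.
Month 1: interest $23.49; balance after payment $958.49.
Month 2: interest $21.97; balance after payment $890.45.
Closed form: n = −ln(1 − rB₀/P)/ln(1+r) = −ln(0.739)/ln(1.02292) ≈ 13.349, so the balance reaches zero during payment 14.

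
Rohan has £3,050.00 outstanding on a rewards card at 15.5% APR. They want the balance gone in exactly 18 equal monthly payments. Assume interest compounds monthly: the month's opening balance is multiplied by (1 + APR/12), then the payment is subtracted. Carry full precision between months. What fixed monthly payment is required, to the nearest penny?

Monthly rate r = 15.5%/12 = 1.29167% = 0.0129167.
Level-payment amortization: P = B₀·r / (1 − (1+r)^(−n)) = 3050.00·0.0129167 / (1 − 1.01292^(−18)).
Denominator 1 − (1+r)^(−18) = 0.206269458.
P = 39.3958 / 0.206269458 ≈ 190.99.

£190.99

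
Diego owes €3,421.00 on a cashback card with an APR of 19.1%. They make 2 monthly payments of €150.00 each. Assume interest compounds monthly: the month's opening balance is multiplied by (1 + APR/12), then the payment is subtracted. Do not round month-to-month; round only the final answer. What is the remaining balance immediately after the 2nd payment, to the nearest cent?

€3,228.38

Monthly rate r = 19.1%/12 = 1.59167% = 0.0159167.
Each month: B ← B·(1+r) − €150.00.
Month 1: interest €54.45; balance after payment €3,325.45.
Month 2: interest €52.93; balance after payment €3,228.38.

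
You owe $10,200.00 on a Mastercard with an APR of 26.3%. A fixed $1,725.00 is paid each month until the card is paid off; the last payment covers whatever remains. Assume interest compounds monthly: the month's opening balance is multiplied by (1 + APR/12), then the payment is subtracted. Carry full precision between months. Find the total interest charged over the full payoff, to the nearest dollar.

Monthly rate r = 26.3%/12 = 2.19167% = 0.0219167.
Payoff takes n = ⌈−ln(1 − rB₀/P)/ln(1+r)⌉ = ⌈6.402⌉ = 7 payments; the last is $698.00.
Total paid = 6·$1,725.00 + $698.00 = $11,048.00.
Total interest = total paid − principal = $11,048.00 − $10,200.00 = $848.00.

$848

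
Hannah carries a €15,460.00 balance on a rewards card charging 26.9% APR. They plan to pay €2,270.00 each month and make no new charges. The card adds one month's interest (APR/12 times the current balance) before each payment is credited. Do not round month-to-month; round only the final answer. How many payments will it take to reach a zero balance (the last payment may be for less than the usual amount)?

8 payments

Monthly rate r = 26.9%/12 = 2.24167% = 0.0224167.
Recurrence: B ← B·(1+r) − €2,270.00.
Month 1: interest €346.56; balance after payment €13,536.56.
Month 2: interest €303.44; balance after payment €11,570.01.
Closed form: n = −ln(1 − rB₀/P)/ln(1+r) = −ln(0.84733)/ln(1.02242) ≈ 7.473, so the balance reaches zero during payment 8.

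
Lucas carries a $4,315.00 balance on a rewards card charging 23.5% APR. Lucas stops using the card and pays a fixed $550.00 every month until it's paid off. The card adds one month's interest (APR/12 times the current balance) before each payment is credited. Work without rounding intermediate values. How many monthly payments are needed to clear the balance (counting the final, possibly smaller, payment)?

9 payments

Monthly rate r = 23.5%/12 = 1.95833% = 0.0195833.
Recurrence: B ← B·(1+r) − $550.00.
Month 1: interest $84.50; balance after payment $3,849.50.
Month 2: interest $75.39; balance after payment $3,374.89.
Closed form: n = −ln(1 − rB₀/P)/ln(1+r) = −ln(0.84636)/ln(1.01958) ≈ 8.601, so the balance reaches zero during payment 9.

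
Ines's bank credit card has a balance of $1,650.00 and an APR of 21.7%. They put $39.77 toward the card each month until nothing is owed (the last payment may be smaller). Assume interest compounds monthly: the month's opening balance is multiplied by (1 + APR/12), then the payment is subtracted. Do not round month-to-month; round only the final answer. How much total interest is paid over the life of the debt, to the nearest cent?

Monthly rate r = 21.7%/12 = 1.80833% = 0.0180833.
Payoff takes n = ⌈−ln(1 − rB₀/P)/ln(1+r)⌉ = ⌈77.409⌉ = 78 payments; the last is $16.34.
Total paid = 77·$39.77 + $16.34 = $3,078.63.
Total interest = total paid − principal = $3,078.63 − $1,650.00 = $1,428.63.

$1,428.63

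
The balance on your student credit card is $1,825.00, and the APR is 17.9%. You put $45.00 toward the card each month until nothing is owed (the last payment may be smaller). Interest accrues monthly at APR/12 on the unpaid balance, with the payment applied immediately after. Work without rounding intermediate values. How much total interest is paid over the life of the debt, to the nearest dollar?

$998

Monthly rate r = 17.9%/12 = 1.49167% = 0.0149167.
Payoff takes n = ⌈−ln(1 − rB₀/P)/ln(1+r)⌉ = ⌈62.726⌉ = 63 payments; the last is $32.73.
Total paid = 62·$45.00 + $32.73 = $2,822.73.
Total interest = total paid − principal = $2,822.73 − $1,825.00 = $997.73.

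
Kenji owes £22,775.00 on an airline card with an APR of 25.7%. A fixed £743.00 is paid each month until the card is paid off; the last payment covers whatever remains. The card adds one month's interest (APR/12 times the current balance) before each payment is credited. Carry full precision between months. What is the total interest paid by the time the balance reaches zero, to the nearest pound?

Monthly rate r = 25.7%/12 = 2.14167% = 0.0214167.
Payoff takes n = ⌈−ln(1 − rB₀/P)/ln(1+r)⌉ = ⌈50.424⌉ = 51 payments; the last is £316.86.
Total paid = 50·£743.00 + £316.86 = £37,466.86.
Total interest = total paid − principal = £37,466.86 − £22,775.00 = £14,691.86.

£14,692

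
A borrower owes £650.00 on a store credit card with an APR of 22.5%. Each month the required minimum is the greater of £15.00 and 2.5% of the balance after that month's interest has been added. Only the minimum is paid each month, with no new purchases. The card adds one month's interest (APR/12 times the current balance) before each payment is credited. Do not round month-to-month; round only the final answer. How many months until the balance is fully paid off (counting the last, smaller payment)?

87 months

Monthly rate r = 22.5%/12 = 1.875% = 0.01875.
While 2.5% of the post-interest balance exceeds £15.00, each month B ← (B·(1+r))·(1 − 0.025), i.e. B shrinks by the factor (1+r)·0.975 = 0.99328.
This holds for months 1–15. Entering month 16 the balance is £587.49; 2.5% of the post-interest balance is now below £15.00, so the flat £15.00 minimum applies from here.
From month 16 a fixed £15.00 at rate r clears £587.49 in 72 more payments. Total: 15 + 72 = 87 months.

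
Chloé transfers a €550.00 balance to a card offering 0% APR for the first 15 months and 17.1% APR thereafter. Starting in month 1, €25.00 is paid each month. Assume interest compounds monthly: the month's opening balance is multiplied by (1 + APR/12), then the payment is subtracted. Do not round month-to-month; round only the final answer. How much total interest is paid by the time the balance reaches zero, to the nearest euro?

€11

Promo months 1–15 at r₀ = 0%/12 = 0; months 16+ at r₁ = 17.1%/12 = 0.01425.
After month 15 (no interest yet): B = €550.00 − 15·€25.00 = €175.00.
Then at r₁ with €25.00/mo: n₂ = −ln(1 − r₁·B/P)/ln(1+r₁) ≈ 7.43 → 8 more payments.
Total paid = 22·€25.00 + €10.71 = €560.71; interest = €560.71 − €550.00 = €10.71.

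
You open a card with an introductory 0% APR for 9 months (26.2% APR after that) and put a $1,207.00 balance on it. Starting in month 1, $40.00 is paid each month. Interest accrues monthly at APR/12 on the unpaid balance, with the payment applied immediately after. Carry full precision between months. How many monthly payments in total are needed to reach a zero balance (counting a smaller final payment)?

Promo months 1–9 at r₀ = 0%/12 = 0; months 10+ at r₁ = 26.2%/12 = 0.0218333.
After month 9 (no interest yet): B = $1,207.00 − 9·$40.00 = $847.00.
Then at r₁ with $40.00/mo: n₂ = −ln(1 − r₁·B/P)/ln(1+r₁) ≈ 28.73 → 29 more payments.

38 payments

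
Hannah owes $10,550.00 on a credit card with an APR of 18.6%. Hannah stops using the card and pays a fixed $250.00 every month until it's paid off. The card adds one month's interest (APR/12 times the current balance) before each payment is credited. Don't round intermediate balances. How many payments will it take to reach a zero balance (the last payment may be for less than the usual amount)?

Monthly rate r = 18.6%/12 = 1.55% = 0.0155.
Recurrence: B ← B·(1+r) − $250.00.
Month 1: interest $163.53; balance after payment $10,463.52.
Month 2: interest $162.18; balance after payment $10,375.71.
Closed form: n = −ln(1 − rB₀/P)/ln(1+r) = −ln(0.3459)/ln(1.0155) ≈ 69.020, so the balance reaches zero during payment 70.

70 payments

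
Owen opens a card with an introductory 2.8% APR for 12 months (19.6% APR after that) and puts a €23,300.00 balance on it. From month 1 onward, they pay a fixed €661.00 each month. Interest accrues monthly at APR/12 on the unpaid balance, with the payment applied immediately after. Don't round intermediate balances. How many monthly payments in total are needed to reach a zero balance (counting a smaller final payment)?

Promo months 1–12 at r₀ = 2.8%/12 = 0.00233333; months 13+ at r₁ = 19.6%/12 = 0.0163333.
After month 12: iterate B ← B·(1+r₀) − €661.00 for 12 months → €15,926.25.
Then at r₁ with €661.00/mo: n₂ = −ln(1 − r₁·B/P)/ln(1+r₁) ≈ 30.87 → 31 more payments.

43 payments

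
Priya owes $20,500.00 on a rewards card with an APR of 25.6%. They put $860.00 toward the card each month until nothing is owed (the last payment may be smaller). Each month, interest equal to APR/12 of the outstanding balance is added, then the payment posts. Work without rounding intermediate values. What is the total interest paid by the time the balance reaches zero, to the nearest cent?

Monthly rate r = 25.6%/12 = 2.13333% = 0.0213333.
Payoff takes n = ⌈−ln(1 − rB₀/P)/ln(1+r)⌉ = ⌈33.652⌉ = 34 payments; the last is $562.36.
Total paid = 33·$860.00 + $562.36 = $28,942.36.
Total interest = total paid − principal = $28,942.36 − $20,500.00 = $8,442.36.

$8,442.36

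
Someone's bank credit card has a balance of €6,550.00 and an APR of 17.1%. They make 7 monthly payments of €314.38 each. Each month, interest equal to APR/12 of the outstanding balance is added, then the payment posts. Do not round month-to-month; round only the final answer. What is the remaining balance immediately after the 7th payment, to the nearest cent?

€4,934.96

Monthly rate r = 17.1%/12 = 1.425% = 0.01425.
Each month: B ← B·(1+r) − €314.38.
Month 1: interest €93.34; balance after payment €6,328.96.
Month 2: interest €90.19; balance after payment €6,104.77.
Month 3: interest €86.99; balance after payment €5,877.38.
Month 4: interest €83.75; balance after payment €5,646.75.
Month 5: interest €80.47; balance after payment €5,412.84.
Month 6: interest €77.13; balance after payment €5,175.59.
Month 7: interest €73.75; balance after payment €4,934.96.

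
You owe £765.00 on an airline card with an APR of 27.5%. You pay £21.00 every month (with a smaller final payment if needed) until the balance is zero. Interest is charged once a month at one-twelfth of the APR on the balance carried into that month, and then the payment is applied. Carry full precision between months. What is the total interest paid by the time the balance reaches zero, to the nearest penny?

£904.02

Monthly rate r = 27.5%/12 = 2.29167% = 0.0229167.
Payoff takes n = ⌈−ln(1 − rB₀/P)/ln(1+r)⌉ = ⌈79.474⌉ = 80 payments; the last is £10.02.
Total paid = 79·£21.00 + £10.02 = £1,669.02.
Total interest = total paid − principal = £1,669.02 − £765.00 = £904.02.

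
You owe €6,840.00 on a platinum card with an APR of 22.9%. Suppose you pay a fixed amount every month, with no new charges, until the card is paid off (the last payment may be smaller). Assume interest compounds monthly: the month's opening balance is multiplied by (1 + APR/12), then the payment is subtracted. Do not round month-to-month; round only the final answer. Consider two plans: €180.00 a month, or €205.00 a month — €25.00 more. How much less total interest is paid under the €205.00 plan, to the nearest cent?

Monthly rate r = 22.9%/12 = 1.90833% = 0.0190833.
At €180.00/mo: n = ⌈−ln(1 − rB₀/P)/ln(1+r)⌉ = 69 payments (last €58.94); total interest = total paid − €6,840.00 = €5,458.94.
At €205.00/mo: 54 payments (last €116.80); total interest €4,141.80.
Interest saved = €5,458.94 − €4,141.80 = €1,317.14.

€1,317.14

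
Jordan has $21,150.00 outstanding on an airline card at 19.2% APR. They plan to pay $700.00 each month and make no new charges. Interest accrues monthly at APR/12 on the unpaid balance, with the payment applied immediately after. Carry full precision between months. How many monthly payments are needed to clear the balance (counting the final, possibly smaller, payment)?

Monthly rate r = 19.2%/12 = 1.6% = 0.016.
Recurrence: B ← B·(1+r) − $700.00.
Month 1: interest $338.40; balance after payment $20,788.40.
Month 2: interest $332.61; balance after payment $20,421.01.
Closed form: n = −ln(1 − rB₀/P)/ln(1+r) = −ln(0.51657)/ln(1.016) ≈ 41.613, so the balance reaches zero during payment 42.

42 payments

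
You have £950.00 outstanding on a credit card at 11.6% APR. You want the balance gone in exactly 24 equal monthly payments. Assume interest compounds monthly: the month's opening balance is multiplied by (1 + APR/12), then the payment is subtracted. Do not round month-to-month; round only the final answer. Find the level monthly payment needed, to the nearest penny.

Monthly rate r = 11.6%/12 = 0.966667% = 0.00966667.
Level-payment amortization: P = B₀·r / (1 − (1+r)^(−n)) = 950.00·0.00966667 / (1 − 1.00967^(−24)).
Denominator 1 − (1+r)^(−24) = 0.206169916.
P = 9.18333 / 0.206169916 ≈ 44.54.

£44.54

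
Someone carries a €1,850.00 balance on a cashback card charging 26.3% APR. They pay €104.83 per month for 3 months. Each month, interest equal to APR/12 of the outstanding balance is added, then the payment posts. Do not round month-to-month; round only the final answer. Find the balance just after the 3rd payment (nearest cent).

Monthly rate r = 26.3%/12 = 2.19167% = 0.0219167.
Each month: B ← B·(1+r) − €104.83.
Month 1: interest €40.55; balance after payment €1,785.72.
Month 2: interest €39.14; balance after payment €1,720.02.
Month 3: interest €37.70; balance after payment €1,652.89.

€1,652.89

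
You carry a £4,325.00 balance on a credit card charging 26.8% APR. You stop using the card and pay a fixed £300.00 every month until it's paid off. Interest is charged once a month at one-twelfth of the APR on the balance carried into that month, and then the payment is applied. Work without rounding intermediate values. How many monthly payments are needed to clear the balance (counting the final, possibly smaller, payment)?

18 months

Monthly rate r = 26.8%/12 = 2.23333% = 0.0223333.
Recurrence: B ← B·(1+r) − £300.00.
Month 1: interest £96.59; balance after payment £4,121.59.
Month 2: interest £92.05; balance after payment £3,913.64.
Closed form: n = −ln(1 − rB₀/P)/ln(1+r) = −ln(0.67803)/ln(1.02233) ≈ 17.592, so the balance reaches zero during payment 18.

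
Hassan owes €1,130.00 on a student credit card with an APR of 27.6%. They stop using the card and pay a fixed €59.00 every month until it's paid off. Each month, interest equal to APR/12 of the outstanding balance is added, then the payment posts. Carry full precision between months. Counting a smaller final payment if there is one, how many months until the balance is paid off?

Monthly rate r = 27.6%/12 = 2.3% = 0.023.
Recurrence: B ← B·(1+r) − €59.00.
Month 1: interest €25.99; balance after payment €1,096.99.
Month 2: interest €25.23; balance after payment €1,063.22.
Closed form: n = −ln(1 − rB₀/P)/ln(1+r) = −ln(0.55949)/ln(1.023) ≈ 25.538, so the balance reaches zero during payment 26.

26 months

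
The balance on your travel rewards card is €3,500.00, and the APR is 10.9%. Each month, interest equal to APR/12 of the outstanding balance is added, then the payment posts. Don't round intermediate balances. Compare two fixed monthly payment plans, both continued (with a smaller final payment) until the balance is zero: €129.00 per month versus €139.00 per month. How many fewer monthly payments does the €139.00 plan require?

3 fewer payments

Monthly rate r = 10.9%/12 = 0.908333% = 0.00908333.
At €129.00/mo: n = ⌈−ln(1 − rB₀/P)/ln(1+r)⌉ = 32 payments (last €37.84); total interest = total paid − €3,500.00 = €536.84.
At €139.00/mo: 29 payments (last €100.27); total interest €492.27.
Payments saved = 32 − 29 = 3.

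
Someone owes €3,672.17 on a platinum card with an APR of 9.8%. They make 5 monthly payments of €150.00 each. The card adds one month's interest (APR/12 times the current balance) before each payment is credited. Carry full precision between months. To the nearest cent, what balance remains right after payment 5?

€3,062.24

Monthly rate r = 9.8%/12 = 0.816667% = 0.00816667.
Each month: B ← B·(1+r) − €150.00.
Month 1: interest €29.99; balance after payment €3,552.16.
Month 2: interest €29.01; balance after payment €3,431.17.
Month 3: interest €28.02; balance after payment €3,309.19.
Month 4: interest €27.03; balance after payment €3,186.21.
Month 5: interest €26.02; balance after payment €3,062.24.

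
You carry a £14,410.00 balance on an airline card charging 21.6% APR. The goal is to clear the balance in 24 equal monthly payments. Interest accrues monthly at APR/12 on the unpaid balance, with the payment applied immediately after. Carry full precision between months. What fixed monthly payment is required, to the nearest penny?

£744.72

Monthly rate r = 21.6%/12 = 1.8% = 0.018.
Level-payment amortization: P = B₀·r / (1 − (1+r)^(−n)) = 14410.00·0.018 / (1 − 1.018^(−24)).
Denominator 1 − (1+r)^(−24) = 0.348291586.
P = 259.38 / 0.348291586 ≈ 744.72.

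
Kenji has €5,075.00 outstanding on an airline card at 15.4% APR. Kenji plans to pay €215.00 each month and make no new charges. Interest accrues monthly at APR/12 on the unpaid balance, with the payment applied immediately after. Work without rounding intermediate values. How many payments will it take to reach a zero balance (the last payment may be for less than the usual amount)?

29 months

Monthly rate r = 15.4%/12 = 1.28333% = 0.0128333.
Recurrence: B ← B·(1+r) − €215.00.
Month 1: interest €65.13; balance after payment €4,925.13.
Month 2: interest €63.21; balance after payment €4,773.33.
Closed form: n = −ln(1 − rB₀/P)/ln(1+r) = −ln(0.69707)/ln(1.01283) ≈ 28.299, so the balance reaches zero during payment 29.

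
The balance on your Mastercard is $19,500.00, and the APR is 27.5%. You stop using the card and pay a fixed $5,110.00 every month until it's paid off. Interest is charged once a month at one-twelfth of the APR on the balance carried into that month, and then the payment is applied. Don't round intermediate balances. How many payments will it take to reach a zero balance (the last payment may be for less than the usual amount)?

Monthly rate r = 27.5%/12 = 2.29167% = 0.0229167.
Recurrence: B ← B·(1+r) − $5,110.00.
Month 1: interest $446.87; balance after payment $14,836.88.
Month 2: interest $340.01; balance after payment $10,066.89.
Month 3: interest $230.70; balance after payment $5,187.59.
Month 4: interest $118.88; balance after payment $196.47.
Month 5: interest $4.50; balance after payment $0.00.

5 months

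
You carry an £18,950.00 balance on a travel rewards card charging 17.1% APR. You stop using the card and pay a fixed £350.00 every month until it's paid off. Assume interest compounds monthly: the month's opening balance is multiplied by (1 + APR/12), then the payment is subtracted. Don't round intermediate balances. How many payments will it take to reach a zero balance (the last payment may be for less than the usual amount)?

105 months

Monthly rate r = 17.1%/12 = 1.425% = 0.01425.
Recurrence: B ← B·(1+r) − £350.00.
Month 1: interest £270.04; balance after payment £18,870.04.
Month 2: interest £268.90; balance after payment £18,788.94.
Closed form: n = −ln(1 − rB₀/P)/ln(1+r) = −ln(0.22846)/ln(1.01425) ≈ 104.342, so the balance reaches zero during payment 105.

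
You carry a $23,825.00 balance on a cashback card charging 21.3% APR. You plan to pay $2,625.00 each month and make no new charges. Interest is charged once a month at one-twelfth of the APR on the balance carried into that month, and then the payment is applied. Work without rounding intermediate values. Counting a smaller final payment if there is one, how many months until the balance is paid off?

Monthly rate r = 21.3%/12 = 1.775% = 0.01775.
Recurrence: B ← B·(1+r) − $2,625.00.
Month 1: interest $422.89; balance after payment $21,622.89.
Month 2: interest $383.81; balance after payment $19,381.70.
Closed form: n = −ln(1 − rB₀/P)/ln(1+r) = −ln(0.8389)/ln(1.01775) ≈ 9.984, so the balance reaches zero during payment 10.

10 payments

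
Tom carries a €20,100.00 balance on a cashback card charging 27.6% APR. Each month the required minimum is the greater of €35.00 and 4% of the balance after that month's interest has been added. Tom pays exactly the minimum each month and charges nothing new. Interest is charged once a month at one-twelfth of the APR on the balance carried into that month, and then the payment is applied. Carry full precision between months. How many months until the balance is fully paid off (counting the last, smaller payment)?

211 months

Monthly rate r = 27.6%/12 = 2.3% = 0.023.
While 4% of the post-interest balance exceeds €35.00, each month B ← (B·(1+r))·(1 − 0.04), i.e. B shrinks by the factor (1+r)·0.96 = 0.98208.
This holds for months 1–175. Entering month 176 the balance is €848.98; 4% of the post-interest balance is now below €35.00, so the flat €35.00 minimum applies from here.
From month 176 a fixed €35.00 at rate r clears €848.98 in 36 more payments. Total: 175 + 36 = 211 months.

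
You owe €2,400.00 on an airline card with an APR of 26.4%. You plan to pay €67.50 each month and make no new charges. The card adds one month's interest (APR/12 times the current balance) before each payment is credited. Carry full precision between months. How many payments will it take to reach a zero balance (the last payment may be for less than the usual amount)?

71 payments

Monthly rate r = 26.4%/12 = 2.2% = 0.022.
Recurrence: B ← B·(1+r) − €67.50.
Month 1: interest €52.80; balance after payment €2,385.30.
Month 2: interest €52.48; balance after payment €2,370.28.
Closed form: n = −ln(1 − rB₀/P)/ln(1+r) = −ln(0.21778)/ln(1.022) ≈ 70.045, so the balance reaches zero during payment 71.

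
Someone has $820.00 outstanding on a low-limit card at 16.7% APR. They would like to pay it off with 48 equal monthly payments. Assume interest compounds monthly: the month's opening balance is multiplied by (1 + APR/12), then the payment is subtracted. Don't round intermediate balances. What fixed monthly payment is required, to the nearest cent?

$23.53

Monthly rate r = 16.7%/12 = 1.39167% = 0.0139167.
Level-payment amortization: P = B₀·r / (1 − (1+r)^(−n)) = 820.00·0.0139167 / (1 − 1.01392^(−48)).
Denominator 1 − (1+r)^(−48) = 0.48490015.
P = 11.4117 / 0.48490015 ≈ 23.53.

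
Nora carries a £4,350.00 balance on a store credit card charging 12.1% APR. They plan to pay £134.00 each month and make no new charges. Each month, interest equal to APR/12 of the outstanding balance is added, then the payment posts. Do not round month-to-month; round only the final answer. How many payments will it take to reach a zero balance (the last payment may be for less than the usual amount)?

40 payments

Monthly rate r = 12.1%/12 = 1.00833% = 0.0100833.
Recurrence: B ← B·(1+r) − £134.00.
Month 1: interest £43.86; balance after payment £4,259.86.
Month 2: interest £42.95; balance after payment £4,168.82.
Closed form: n = −ln(1 − rB₀/P)/ln(1+r) = −ln(0.67267)/ln(1.01008) ≈ 39.521, so the balance reaches zero during payment 40.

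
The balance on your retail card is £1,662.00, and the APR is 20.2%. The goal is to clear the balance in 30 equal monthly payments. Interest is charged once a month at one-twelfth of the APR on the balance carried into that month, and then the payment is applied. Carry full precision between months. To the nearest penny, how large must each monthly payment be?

Monthly rate r = 20.2%/12 = 1.68333% = 0.0168333.
Level-payment amortization: P = B₀·r / (1 − (1+r)^(−n)) = 1662.00·0.0168333 / (1 − 1.01683^(−30)).
Denominator 1 − (1+r)^(−30) = 0.393952364.
P = 27.977 / 0.393952364 ≈ 71.02.

£71.02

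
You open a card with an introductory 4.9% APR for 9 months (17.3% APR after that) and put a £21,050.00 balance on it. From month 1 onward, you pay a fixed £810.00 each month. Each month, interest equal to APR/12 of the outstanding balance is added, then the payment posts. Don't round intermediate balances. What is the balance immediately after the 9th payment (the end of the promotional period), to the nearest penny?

£14,426.13

Promo months 1–9 at r₀ = 4.9%/12 = 0.00408333; months 10+ at r₁ = 17.3%/12 = 0.0144167.
After month 9: iterate B ← B·(1+r₀) − £810.00 for 9 months → £14,426.13.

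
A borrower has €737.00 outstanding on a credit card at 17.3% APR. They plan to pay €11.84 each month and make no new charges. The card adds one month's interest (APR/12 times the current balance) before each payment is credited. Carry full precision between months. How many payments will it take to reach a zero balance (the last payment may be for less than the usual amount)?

160 months

Monthly rate r = 17.3%/12 = 1.44167% = 0.0144167.
Recurrence: B ← B·(1+r) − €11.84.
Month 1: interest €10.63; balance after payment €735.79.
Month 2: interest €10.61; balance after payment €734.55.
Closed form: n = −ln(1 − rB₀/P)/ln(1+r) = −ln(0.10261)/ln(1.01442) ≈ 159.065, so the balance reaches zero during payment 160.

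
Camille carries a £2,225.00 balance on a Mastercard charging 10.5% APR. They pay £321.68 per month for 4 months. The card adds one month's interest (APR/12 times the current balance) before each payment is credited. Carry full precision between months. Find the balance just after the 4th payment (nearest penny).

Monthly rate r = 10.5%/12 = 0.875% = 0.00875.
Each month: B ← B·(1+r) − £321.68.
Month 1: interest £19.47; balance after payment £1,922.79.
Month 2: interest £16.82; balance after payment £1,617.93.
Month 3: interest £14.16; balance after payment £1,310.41.
Month 4: interest £11.47; balance after payment £1,000.20.

£1,000.20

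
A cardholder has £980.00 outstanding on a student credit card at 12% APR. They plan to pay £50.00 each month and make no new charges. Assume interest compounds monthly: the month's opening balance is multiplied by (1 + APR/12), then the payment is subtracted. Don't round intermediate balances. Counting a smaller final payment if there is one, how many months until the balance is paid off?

22 payments

Monthly rate r = 12%/12 = 1% = 0.01.
Recurrence: B ← B·(1+r) − £50.00.
Month 1: interest £9.80; balance after payment £939.80.
Month 2: interest £9.40; balance after payment £899.20.
Closed form: n = −ln(1 − rB₀/P)/ln(1+r) = −ln(0.804)/ln(1.01) ≈ 21.924, so the balance reaches zero during payment 22.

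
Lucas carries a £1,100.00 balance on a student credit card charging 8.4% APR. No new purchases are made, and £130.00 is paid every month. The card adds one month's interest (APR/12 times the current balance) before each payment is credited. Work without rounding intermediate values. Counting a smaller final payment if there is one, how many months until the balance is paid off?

Monthly rate r = 8.4%/12 = 0.7% = 0.007.
Recurrence: B ← B·(1+r) − £130.00.
Month 1: interest £7.70; balance after payment £977.70.
Month 2: interest £6.84; balance after payment £854.54.
Closed form: n = −ln(1 − rB₀/P)/ln(1+r) = −ln(0.94077)/ln(1.007) ≈ 8.753, so the balance reaches zero during payment 9.

9 months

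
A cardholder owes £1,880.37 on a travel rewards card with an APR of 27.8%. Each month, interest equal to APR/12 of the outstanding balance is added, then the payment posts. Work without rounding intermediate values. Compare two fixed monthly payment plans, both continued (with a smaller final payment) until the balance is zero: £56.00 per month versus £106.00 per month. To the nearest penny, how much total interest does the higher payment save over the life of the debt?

Monthly rate r = 27.8%/12 = 2.31667% = 0.0231667.
At £56.00/mo: n = ⌈−ln(1 − rB₀/P)/ln(1+r)⌉ = 66 payments (last £39.09); total interest = total paid − £1,880.37 = £1,798.72.
At £106.00/mo: 24 payments (last £11.73); total interest £569.36.
Interest saved = £1,798.72 − £569.36 = £1,229.36.

£1,229.36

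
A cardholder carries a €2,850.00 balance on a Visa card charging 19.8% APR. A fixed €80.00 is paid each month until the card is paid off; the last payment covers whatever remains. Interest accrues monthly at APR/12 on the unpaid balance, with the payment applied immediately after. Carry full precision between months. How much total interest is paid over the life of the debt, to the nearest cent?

Monthly rate r = 19.8%/12 = 1.65% = 0.0165.
Payoff takes n = ⌈−ln(1 − rB₀/P)/ln(1+r)⌉ = ⌈54.156⌉ = 55 payments; the last is €12.54.
Total paid = 54·€80.00 + €12.54 = €4,332.54.
Total interest = total paid − principal = €4,332.54 − €2,850.00 = €1,482.54.

€1,482.54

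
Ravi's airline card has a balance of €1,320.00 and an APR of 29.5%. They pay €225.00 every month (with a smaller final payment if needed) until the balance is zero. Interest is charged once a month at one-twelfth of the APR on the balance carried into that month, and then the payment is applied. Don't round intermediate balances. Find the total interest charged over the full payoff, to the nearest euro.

Monthly rate r = 29.5%/12 = 2.45833% = 0.0245833.
Payoff takes n = ⌈−ln(1 − rB₀/P)/ln(1+r)⌉ = ⌈6.413⌉ = 7 payments; the last is €93.57.
Total paid = 6·€225.00 + €93.57 = €1,443.57.
Total interest = total paid − principal = €1,443.57 − €1,320.00 = €123.57.

€124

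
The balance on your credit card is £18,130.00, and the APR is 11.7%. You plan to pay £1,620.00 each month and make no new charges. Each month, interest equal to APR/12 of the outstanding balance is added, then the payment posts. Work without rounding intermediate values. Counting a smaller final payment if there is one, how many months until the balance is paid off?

12 payments

Monthly rate r = 11.7%/12 = 0.975% = 0.00975.
Recurrence: B ← B·(1+r) − £1,620.00.
Month 1: interest £176.77; balance after payment £16,686.77.
Month 2: interest £162.70; balance after payment £15,229.46.
Closed form: n = −ln(1 − rB₀/P)/ln(1+r) = −ln(0.89088)/ln(1.00975) ≈ 11.908, so the balance reaches zero during payment 12.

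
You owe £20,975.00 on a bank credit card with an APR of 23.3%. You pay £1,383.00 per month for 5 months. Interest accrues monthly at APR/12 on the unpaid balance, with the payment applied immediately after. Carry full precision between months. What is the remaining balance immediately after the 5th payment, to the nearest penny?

£15,903.15

Monthly rate r = 23.3%/12 = 1.94167% = 0.0194167.
Each month: B ← B·(1+r) − £1,383.00.
Month 1: interest £407.26; balance after payment £19,999.26.
Month 2: interest £388.32; balance after payment £19,004.58.
Month 3: interest £369.01; balance after payment £17,990.59.
Month 4: interest £349.32; balance after payment £16,956.91.
Month 5: interest £329.25; balance after payment £15,903.15.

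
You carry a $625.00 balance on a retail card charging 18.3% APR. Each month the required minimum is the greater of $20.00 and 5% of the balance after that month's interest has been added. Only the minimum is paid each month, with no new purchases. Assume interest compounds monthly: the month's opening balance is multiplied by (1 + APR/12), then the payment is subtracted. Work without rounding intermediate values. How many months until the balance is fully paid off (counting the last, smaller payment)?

37 months

Monthly rate r = 18.3%/12 = 1.525% = 0.01525.
While 5% of the post-interest balance exceeds $20.00, each month B ← (B·(1+r))·(1 − 0.05), i.e. B shrinks by the factor (1+r)·0.95 = 0.96449.
This holds for months 1–13. Entering month 14 the balance is $390.60; 5% of the post-interest balance is now below $20.00, so the flat $20.00 minimum applies from here.
From month 14 a fixed $20.00 at rate r clears $390.60 in 24 more payments. Total: 13 + 24 = 37 months.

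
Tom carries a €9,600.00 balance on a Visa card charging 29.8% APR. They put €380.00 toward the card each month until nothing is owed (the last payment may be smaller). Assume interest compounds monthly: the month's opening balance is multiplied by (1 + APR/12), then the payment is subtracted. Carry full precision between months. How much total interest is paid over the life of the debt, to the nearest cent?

€5,693.27

Monthly rate r = 29.8%/12 = 2.48333% = 0.0248333.
Payoff takes n = ⌈−ln(1 − rB₀/P)/ln(1+r)⌉ = ⌈40.243⌉ = 41 payments; the last is €93.27.
Total paid = 40·€380.00 + €93.27 = €15,293.27.
Total interest = total paid − principal = €15,293.27 − €9,600.00 = €5,693.27.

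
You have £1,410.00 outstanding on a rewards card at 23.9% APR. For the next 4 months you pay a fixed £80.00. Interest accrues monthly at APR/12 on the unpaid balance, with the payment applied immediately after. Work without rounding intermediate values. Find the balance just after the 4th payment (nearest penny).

Monthly rate r = 23.9%/12 = 1.99167% = 0.0199167.
Each month: B ← B·(1+r) − £80.00.
Month 1: interest £28.08; balance after payment £1,358.08.
Month 2: interest £27.05; balance after payment £1,305.13.
Month 3: interest £25.99; balance after payment £1,251.12.
Month 4: interest £24.92; balance after payment £1,196.04.

£1,196.04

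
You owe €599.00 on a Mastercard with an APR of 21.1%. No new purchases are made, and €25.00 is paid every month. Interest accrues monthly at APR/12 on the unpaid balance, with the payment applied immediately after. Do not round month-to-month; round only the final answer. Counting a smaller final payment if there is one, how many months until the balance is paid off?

Monthly rate r = 21.1%/12 = 1.75833% = 0.0175833.
Recurrence: B ← B·(1+r) − €25.00.
Month 1: interest €10.53; balance after payment €584.53.
Month 2: interest €10.28; balance after payment €569.81.
Closed form: n = −ln(1 − rB₀/P)/ln(1+r) = −ln(0.5787)/ln(1.01758) ≈ 31.380, so the balance reaches zero during payment 32.

32 payments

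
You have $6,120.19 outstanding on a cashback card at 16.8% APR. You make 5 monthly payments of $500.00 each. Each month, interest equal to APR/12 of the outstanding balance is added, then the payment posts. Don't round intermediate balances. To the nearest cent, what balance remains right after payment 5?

Monthly rate r = 16.8%/12 = 1.4% = 0.014.
Each month: B ← B·(1+r) − $500.00.
Month 1: interest $85.68; balance after payment $5,705.87.
Month 2: interest $79.88; balance after payment $5,285.75.
Month 3: interest $74.00; balance after payment $4,859.76.
Month 4: interest $68.04; balance after payment $4,427.79.
Month 5: interest $61.99; balance after payment $3,989.78.

$3,989.78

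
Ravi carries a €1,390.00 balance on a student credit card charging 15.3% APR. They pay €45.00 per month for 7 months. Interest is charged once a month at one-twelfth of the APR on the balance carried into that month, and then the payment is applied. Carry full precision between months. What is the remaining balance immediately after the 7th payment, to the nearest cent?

€1,191.60

Monthly rate r = 15.3%/12 = 1.275% = 0.01275.
Each month: B ← B·(1+r) − €45.00.
Month 1: interest €17.72; balance after payment €1,362.72.
Month 2: interest €17.37; balance after payment €1,335.10.
Month 3: interest €17.02; balance after payment €1,307.12.
Month 4: interest €16.67; balance after payment €1,278.79.
Month 5: interest €16.30; balance after payment €1,250.09.
Month 6: interest €15.94; balance after payment €1,221.03.
Month 7: interest €15.57; balance after payment €1,191.60.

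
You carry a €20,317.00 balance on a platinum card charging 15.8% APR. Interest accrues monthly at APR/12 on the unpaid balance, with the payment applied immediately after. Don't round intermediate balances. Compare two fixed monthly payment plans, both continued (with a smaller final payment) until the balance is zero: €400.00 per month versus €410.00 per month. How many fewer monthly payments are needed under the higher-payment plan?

4 fewer payments

Monthly rate r = 15.8%/12 = 1.31667% = 0.0131667.
At €400.00/mo: n = ⌈−ln(1 − rB₀/P)/ln(1+r)⌉ = 85 payments (last €188.83); total interest = total paid − €20,317.00 = €13,471.83.
At €410.00/mo: 81 payments (last €326.61); total interest €12,809.61.
Payments saved = 85 − 81 = 4.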